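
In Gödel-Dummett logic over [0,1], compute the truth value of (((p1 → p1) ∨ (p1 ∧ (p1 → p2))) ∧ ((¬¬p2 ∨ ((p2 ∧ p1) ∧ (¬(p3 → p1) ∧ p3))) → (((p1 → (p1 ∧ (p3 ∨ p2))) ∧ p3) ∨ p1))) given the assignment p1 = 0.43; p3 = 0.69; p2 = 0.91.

(p1 → p1): 0.43 ≤ 0.43, so result = 1
(p1 → p2): 0.43 ≤ 0.91, so result = 1
(p1 ∧ (p1 → p2)) = min(0.43, 1) = 0.43
((p1 → p1) ∨ (p1 ∧ (p1 → p2))) = max(1, 0.43) = 1
¬p2: Gödel ¬ of 0.91 = 0 (operand ≠ 0)
¬¬p2: Gödel ¬ of 0 = 1 (operand is 0)
(p2 ∧ p1) = min(0.91, 0.43) = 0.43
(p3 → p1): 0.69 > 0.43, so result = 0.43
¬(p3 → p1): Gödel ¬ of 0.43 = 0 (operand ≠ 0)
(¬(p3 → p1) ∧ p3) = min(0, 0.69) = 0
((p2 ∧ p1) ∧ (¬(p3 → p1) ∧ p3)) = min(0.43, 0) = 0
(¬¬p2 ∨ ((p2 ∧ p1) ∧ (¬(p3 → p1) ∧ p3))) = max(1, 0) = 1
(p3 ∨ p2) = max(0.69, 0.91) = 0.91
(p1 ∧ (p3 ∨ p2)) = min(0.43, 0.91) = 0.43
(p1 → (p1 ∧ (p3 ∨ p2))): 0.43 ≤ 0.43, so result = 1
((p1 → (p1 ∧ (p3 ∨ p2))) ∧ p3) = min(1, 0.69) = 0.69
(((p1 → (p1 ∧ (p3 ∨ p2))) ∧ p3) ∨ p1) = max(0.69, 0.43) = 0.69
((¬¬p2 ∨ ((p2 ∧ p1) ∧ (¬(p3 → p1) ∧ p3))) → (((p1 → (p1 ∧ (p3 ∨ p2))) ∧ p3) ∨ p1)): 1 > 0.69, so result = 0.69
(((p1 → p1) ∨ (p1 ∧ (p1 → p2))) ∧ ((¬¬p2 ∨ ((p2 ∧ p1) ∧ (¬(p3 → p1) ∧ p3))) → (((p1 → (p1 ∧ (p3 ∨ p2))) ∧ p3) ∨ p1))) = min(1, 0.69) = 0.69

0.69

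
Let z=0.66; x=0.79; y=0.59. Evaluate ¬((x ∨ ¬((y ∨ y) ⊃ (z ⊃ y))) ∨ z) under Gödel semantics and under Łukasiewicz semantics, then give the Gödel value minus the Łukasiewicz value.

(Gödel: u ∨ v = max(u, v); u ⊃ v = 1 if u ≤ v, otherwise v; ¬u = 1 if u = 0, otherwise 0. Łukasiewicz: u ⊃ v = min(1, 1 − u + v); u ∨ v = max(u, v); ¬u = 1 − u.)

Gödel evaluation:
  (y ∨ y) = max(0.59, 0.59) = 0.59
  (z ⊃ y): 0.66 > 0.59, so result = 0.59
  ((y ∨ y) ⊃ (z ⊃ y)): 0.59 ≤ 0.59, so result = 1
  ¬((y ∨ y) ⊃ (z ⊃ y)): Gödel ¬ of 1 = 0 (operand ≠ 0)
  (x ∨ ¬((y ∨ y) ⊃ (z ⊃ y))) = max(0.79, 0) = 0.79
  ((x ∨ ¬((y ∨ y) ⊃ (z ⊃ y))) ∨ z) = max(0.79, 0.66) = 0.79
  ¬((x ∨ ¬((y ∨ y) ⊃ (z ⊃ y))) ∨ z): Gödel ¬ of 0.79 = 0 (operand ≠ 0)
  Gödel value = 0
Łukasiewicz evaluation:
  (y ∨ y) = max(0.59, 0.59) = 0.59
  (z ⊃ y): min(1, 1 − 0.66 + 0.59) = 0.93
  ((y ∨ y) ⊃ (z ⊃ y)): min(1, 1 − 0.59 + 0.93) = 1
  ¬((y ∨ y) ⊃ (z ⊃ y)): Łukasiewicz ¬ gives 1 − 1 = 0
  (x ∨ ¬((y ∨ y) ⊃ (z ⊃ y))) = max(0.79, 0) = 0.79
  ((x ∨ ¬((y ∨ y) ⊃ (z ⊃ y))) ∨ z) = max(0.79, 0.66) = 0.79
  ¬((x ∨ ¬((y ∨ y) ⊃ (z ⊃ y))) ∨ z): Łukasiewicz ¬ gives 1 − 0.79 = 0.21
  Łukasiewicz value = 0.21
Difference: 0 − 0.21 = -0.21

-0.21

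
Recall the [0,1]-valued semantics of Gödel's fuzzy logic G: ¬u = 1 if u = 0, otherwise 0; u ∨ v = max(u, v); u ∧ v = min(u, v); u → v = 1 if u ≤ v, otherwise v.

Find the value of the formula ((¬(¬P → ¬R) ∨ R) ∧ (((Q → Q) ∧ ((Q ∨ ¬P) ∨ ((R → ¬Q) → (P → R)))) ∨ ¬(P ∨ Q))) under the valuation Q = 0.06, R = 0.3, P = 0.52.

¬P: Gödel ¬ of 0.52 = 0 (operand ≠ 0)
¬R: Gödel ¬ of 0.3 = 0 (operand ≠ 0)
(¬P → ¬R): 0 ≤ 0, so result = 1
¬(¬P → ¬R): Gödel ¬ of 1 = 0 (operand ≠ 0)
(¬(¬P → ¬R) ∨ R) = max(0, 0.3) = 0.3
(Q → Q): 0.06 ≤ 0.06, so result = 1
¬P: Gödel ¬ of 0.52 = 0 (operand ≠ 0)
(Q ∨ ¬P) = max(0.06, 0) = 0.06
¬Q: Gödel ¬ of 0.06 = 0 (operand ≠ 0)
(R → ¬Q): 0.3 > 0, so result = 0
(P → R): 0.52 > 0.3, so result = 0.3
((R → ¬Q) → (P → R)): 0 ≤ 0.3, so result = 1
((Q ∨ ¬P) ∨ ((R → ¬Q) → (P → R))) = max(0.06, 1) = 1
((Q → Q) ∧ ((Q ∨ ¬P) ∨ ((R → ¬Q) → (P → R)))) = min(1, 1) = 1
(P ∨ Q) = max(0.52, 0.06) = 0.52
¬(P ∨ Q): Gödel ¬ of 0.52 = 0 (operand ≠ 0)
(((Q → Q) ∧ ((Q ∨ ¬P) ∨ ((R → ¬Q) → (P → R)))) ∨ ¬(P ∨ Q)) = max(1, 0) = 1
((¬(¬P → ¬R) ∨ R) ∧ (((Q → Q) ∧ ((Q ∨ ¬P) ∨ ((R → ¬Q) → (P → R)))) ∨ ¬(P ∨ Q))) = min(0.3, 1) = 0.3

0.30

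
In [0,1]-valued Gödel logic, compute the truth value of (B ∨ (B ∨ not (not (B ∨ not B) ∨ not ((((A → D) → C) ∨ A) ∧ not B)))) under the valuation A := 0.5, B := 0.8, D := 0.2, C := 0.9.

not B: Gödel ¬ of 0.8 = 0 (operand ≠ 0)
(B ∨ not B) = max(0.8, 0) = 0.8
not (B ∨ not B): Gödel ¬ of 0.8 = 0 (operand ≠ 0)
(A → D): 0.5 > 0.2, so result = 0.2
((A → D) → C): 0.2 ≤ 0.9, so result = 1
(((A → D) → C) ∨ A) = max(1, 0.5) = 1
not B: Gödel ¬ of 0.8 = 0 (operand ≠ 0)
((((A → D) → C) ∨ A) ∧ not B) = min(1, 0) = 0
not ((((A → D) → C) ∨ A) ∧ not B): Gödel ¬ of 0 = 1 (operand is 0)
(not (B ∨ not B) ∨ not ((((A → D) → C) ∨ A) ∧ not B)) = max(0, 1) = 1
not (not (B ∨ not B) ∨ not ((((A → D) → C) ∨ A) ∧ not B)): Gödel ¬ of 1 = 0 (operand ≠ 0)
(B ∨ not (not (B ∨ not B) ∨ not ((((A → D) → C) ∨ A) ∧ not B))) = max(0.8, 0) = 0.8
(B ∨ (B ∨ not (not (B ∨ not B) ∨ not ((((A → D) → C) ∨ A) ∧ not B)))) = max(0.8, 0.8) = 0.8

0.80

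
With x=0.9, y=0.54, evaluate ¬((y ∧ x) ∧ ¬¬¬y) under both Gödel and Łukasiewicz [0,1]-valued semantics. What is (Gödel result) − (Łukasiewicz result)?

Gödel evaluation:
  (y ∧ x) = min(0.54, 0.9) = 0.54
  ¬y: Gödel ¬ of 0.54 = 0 (operand ≠ 0)
  ¬¬y: Gödel ¬ of 0 = 1 (operand is 0)
  ¬¬¬y: Gödel ¬ of 1 = 0 (operand ≠ 0)
  ((y ∧ x) ∧ ¬¬¬y) = min(0.54, 0) = 0
  ¬((y ∧ x) ∧ ¬¬¬y): Gödel ¬ of 0 = 1 (operand is 0)
  Gödel value = 1
Łukasiewicz evaluation:
  (y ∧ x) = min(0.54, 0.9) = 0.54
  ¬y: Łukasiewicz ¬ gives 1 − 0.54 = 0.46
  ¬¬y: Łukasiewicz ¬ gives 1 − 0.46 = 0.54
  ¬¬¬y: Łukasiewicz ¬ gives 1 − 0.54 = 0.46
  ((y ∧ x) ∧ ¬¬¬y) = min(0.54, 0.46) = 0.46
  ¬((y ∧ x) ∧ ¬¬¬y): Łukasiewicz ¬ gives 1 − 0.46 = 0.54
  Łukasiewicz value = 0.54
Difference: 1 − 0.54 = 0.46

0.46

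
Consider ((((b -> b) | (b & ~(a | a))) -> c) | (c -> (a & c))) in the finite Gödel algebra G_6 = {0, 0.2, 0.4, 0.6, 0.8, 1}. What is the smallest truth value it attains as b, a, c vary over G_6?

0.20

The minimum is attained at b = 0, a = 0, c = 0.2:
  (b -> b): 0 ≤ 0, so result = 1
  (a | a) = max(0, 0) = 0
  ~(a | a): Gödel ¬ of 0 = 1 (operand is 0)
  (b & ~(a | a)) = min(0, 1) = 0
  ((b -> b) | (b & ~(a | a))) = max(1, 0) = 1
  (((b -> b) | (b & ~(a | a))) -> c): 1 > 0.2, so result = 0.2
  (a & c) = min(0, 0.2) = 0
  (c -> (a & c)): 0.2 > 0, so result = 0
  ((((b -> b) | (b & ~(a | a))) -> c) | (c -> (a & c))) = max(0.2, 0) = 0.2
Checking all 216 assignments confirms none give a value below 0.20.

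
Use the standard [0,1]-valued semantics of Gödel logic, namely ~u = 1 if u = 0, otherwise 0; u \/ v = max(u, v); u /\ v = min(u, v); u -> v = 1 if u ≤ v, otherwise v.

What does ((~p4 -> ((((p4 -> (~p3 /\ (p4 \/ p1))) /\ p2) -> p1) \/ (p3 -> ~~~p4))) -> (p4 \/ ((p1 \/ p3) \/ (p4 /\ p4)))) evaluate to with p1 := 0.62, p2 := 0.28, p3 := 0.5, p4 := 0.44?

0.62

~p4: Gödel ¬ of 0.44 = 0 (operand ≠ 0)
~p3: Gödel ¬ of 0.5 = 0 (operand ≠ 0)
(p4 \/ p1) = max(0.44, 0.62) = 0.62
(~p3 /\ (p4 \/ p1)) = min(0, 0.62) = 0
(p4 -> (~p3 /\ (p4 \/ p1))): 0.44 > 0, so result = 0
((p4 -> (~p3 /\ (p4 \/ p1))) /\ p2) = min(0, 0.28) = 0
(((p4 -> (~p3 /\ (p4 \/ p1))) /\ p2) -> p1): 0 ≤ 0.62, so result = 1
~p4: Gödel ¬ of 0.44 = 0 (operand ≠ 0)
~~p4: Gödel ¬ of 0 = 1 (operand is 0)
~~~p4: Gödel ¬ of 1 = 0 (operand ≠ 0)
(p3 -> ~~~p4): 0.5 > 0, so result = 0
((((p4 -> (~p3 /\ (p4 \/ p1))) /\ p2) -> p1) \/ (p3 -> ~~~p4)) = max(1, 0) = 1
(~p4 -> ((((p4 -> (~p3 /\ (p4 \/ p1))) /\ p2) -> p1) \/ (p3 -> ~~~p4))): 0 ≤ 1, so result = 1
(p1 \/ p3) = max(0.62, 0.5) = 0.62
(p4 /\ p4) = min(0.44, 0.44) = 0.44
((p1 \/ p3) \/ (p4 /\ p4)) = max(0.62, 0.44) = 0.62
(p4 \/ ((p1 \/ p3) \/ (p4 /\ p4))) = max(0.44, 0.62) = 0.62
((~p4 -> ((((p4 -> (~p3 /\ (p4 \/ p1))) /\ p2) -> p1) \/ (p3 -> ~~~p4))) -> (p4 \/ ((p1 \/ p3) \/ (p4 /\ p4)))): 1 > 0.62, so result = 0.62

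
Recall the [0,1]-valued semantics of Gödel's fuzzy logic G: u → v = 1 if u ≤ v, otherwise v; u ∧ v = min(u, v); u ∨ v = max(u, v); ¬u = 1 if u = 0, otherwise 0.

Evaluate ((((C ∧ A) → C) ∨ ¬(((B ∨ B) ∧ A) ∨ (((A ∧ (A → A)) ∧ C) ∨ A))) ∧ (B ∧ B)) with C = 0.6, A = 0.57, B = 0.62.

(C ∧ A) = min(0.6, 0.57) = 0.57
((C ∧ A) → C): 0.57 ≤ 0.6, so result = 1
(B ∨ B) = max(0.62, 0.62) = 0.62
((B ∨ B) ∧ A) = min(0.62, 0.57) = 0.57
(A → A): 0.57 ≤ 0.57, so result = 1
(A ∧ (A → A)) = min(0.57, 1) = 0.57
((A ∧ (A → A)) ∧ C) = min(0.57, 0.6) = 0.57
(((A ∧ (A → A)) ∧ C) ∨ A) = max(0.57, 0.57) = 0.57
(((B ∨ B) ∧ A) ∨ (((A ∧ (A → A)) ∧ C) ∨ A)) = max(0.57, 0.57) = 0.57
¬(((B ∨ B) ∧ A) ∨ (((A ∧ (A → A)) ∧ C) ∨ A)): Gödel ¬ of 0.57 = 0 (operand ≠ 0)
(((C ∧ A) → C) ∨ ¬(((B ∨ B) ∧ A) ∨ (((A ∧ (A → A)) ∧ C) ∨ A))) = max(1, 0) = 1
(B ∧ B) = min(0.62, 0.62) = 0.62
((((C ∧ A) → C) ∨ ¬(((B ∨ B) ∧ A) ∨ (((A ∧ (A → A)) ∧ C) ∨ A))) ∧ (B ∧ B)) = min(1, 0.62) = 0.62

0.62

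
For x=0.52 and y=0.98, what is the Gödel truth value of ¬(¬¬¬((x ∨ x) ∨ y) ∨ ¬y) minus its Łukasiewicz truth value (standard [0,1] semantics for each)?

0.02

Gödel evaluation:
  (x ∨ x) = max(0.52, 0.52) = 0.52
  ((x ∨ x) ∨ y) = max(0.52, 0.98) = 0.98
  ¬((x ∨ x) ∨ y): Gödel ¬ of 0.98 = 0 (operand ≠ 0)
  ¬¬((x ∨ x) ∨ y): Gödel ¬ of 0 = 1 (operand is 0)
  ¬¬¬((x ∨ x) ∨ y): Gödel ¬ of 1 = 0 (operand ≠ 0)
  ¬y: Gödel ¬ of 0.98 = 0 (operand ≠ 0)
  (¬¬¬((x ∨ x) ∨ y) ∨ ¬y) = max(0, 0) = 0
  ¬(¬¬¬((x ∨ x) ∨ y) ∨ ¬y): Gödel ¬ of 0 = 1 (operand is 0)
  Gödel value = 1
Łukasiewicz evaluation:
  (x ∨ x) = max(0.52, 0.52) = 0.52
  ((x ∨ x) ∨ y) = max(0.52, 0.98) = 0.98
  ¬((x ∨ x) ∨ y): Łukasiewicz ¬ gives 1 − 0.98 = 0.02
  ¬¬((x ∨ x) ∨ y): Łukasiewicz ¬ gives 1 − 0.02 = 0.98
  ¬¬¬((x ∨ x) ∨ y): Łukasiewicz ¬ gives 1 − 0.98 = 0.02
  ¬y: Łukasiewicz ¬ gives 1 − 0.98 = 0.02
  (¬¬¬((x ∨ x) ∨ y) ∨ ¬y) = max(0.02, 0.02) = 0.02
  ¬(¬¬¬((x ∨ x) ∨ y) ∨ ¬y): Łukasiewicz ¬ gives 1 − 0.02 = 0.98
  Łukasiewicz value = 0.98
Difference: 1 − 0.98 = 0.02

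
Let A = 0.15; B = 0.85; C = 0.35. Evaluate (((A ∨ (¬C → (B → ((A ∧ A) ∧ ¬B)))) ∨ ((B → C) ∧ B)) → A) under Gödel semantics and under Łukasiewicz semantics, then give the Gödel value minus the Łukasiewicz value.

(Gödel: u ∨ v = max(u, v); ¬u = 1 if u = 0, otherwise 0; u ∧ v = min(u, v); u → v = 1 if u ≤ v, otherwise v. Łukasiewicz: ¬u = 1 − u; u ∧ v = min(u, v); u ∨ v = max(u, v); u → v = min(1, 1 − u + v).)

Gödel evaluation:
  ¬C: Gödel ¬ of 0.35 = 0 (operand ≠ 0)
  (A ∧ A) = min(0.15, 0.15) = 0.15
  ¬B: Gödel ¬ of 0.85 = 0 (operand ≠ 0)
  ((A ∧ A) ∧ ¬B) = min(0.15, 0) = 0
  (B → ((A ∧ A) ∧ ¬B)): 0.85 > 0, so result = 0
  (¬C → (B → ((A ∧ A) ∧ ¬B))): 0 ≤ 0, so result = 1
  (A ∨ (¬C → (B → ((A ∧ A) ∧ ¬B)))) = max(0.15, 1) = 1
  (B → C): 0.85 > 0.35, so result = 0.35
  ((B → C) ∧ B) = min(0.35, 0.85) = 0.35
  ((A ∨ (¬C → (B → ((A ∧ A) ∧ ¬B)))) ∨ ((B → C) ∧ B)) = max(1, 0.35) = 1
  (((A ∨ (¬C → (B → ((A ∧ A) ∧ ¬B)))) ∨ ((B → C) ∧ B)) → A): 1 > 0.15, so result = 0.15
  Gödel value = 0.15
Łukasiewicz evaluation:
  ¬C: Łukasiewicz ¬ gives 1 − 0.35 = 0.65
  (A ∧ A) = min(0.15, 0.15) = 0.15
  ¬B: Łukasiewicz ¬ gives 1 − 0.85 = 0.15
  ((A ∧ A) ∧ ¬B) = min(0.15, 0.15) = 0.15
  (B → ((A ∧ A) ∧ ¬B)): min(1, 1 − 0.85 + 0.15) = 0.3
  (¬C → (B → ((A ∧ A) ∧ ¬B))): min(1, 1 − 0.65 + 0.3) = 0.65
  (A ∨ (¬C → (B → ((A ∧ A) ∧ ¬B)))) = max(0.15, 0.65) = 0.65
  (B → C): min(1, 1 − 0.85 + 0.35) = 0.5
  ((B → C) ∧ B) = min(0.5, 0.85) = 0.5
  ((A ∨ (¬C → (B → ((A ∧ A) ∧ ¬B)))) ∨ ((B → C) ∧ B)) = max(0.65, 0.5) = 0.65
  (((A ∨ (¬C → (B → ((A ∧ A) ∧ ¬B)))) ∨ ((B → C) ∧ B)) → A): min(1, 1 − 0.65 + 0.15) = 0.5
  Łukasiewicz value = 0.5
Difference: 0.15 − 0.5 = -0.35

-0.35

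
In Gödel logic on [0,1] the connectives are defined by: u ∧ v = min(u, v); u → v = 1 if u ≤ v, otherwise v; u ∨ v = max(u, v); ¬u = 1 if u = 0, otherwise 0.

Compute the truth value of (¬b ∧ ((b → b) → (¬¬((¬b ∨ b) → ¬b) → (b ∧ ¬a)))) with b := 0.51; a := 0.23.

0.00

¬b: Gödel ¬ of 0.51 = 0 (operand ≠ 0)
(b → b): 0.51 ≤ 0.51, so result = 1
¬b: Gödel ¬ of 0.51 = 0 (operand ≠ 0)
(¬b ∨ b) = max(0, 0.51) = 0.51
¬b: Gödel ¬ of 0.51 = 0 (operand ≠ 0)
((¬b ∨ b) → ¬b): 0.51 > 0, so result = 0
¬((¬b ∨ b) → ¬b): Gödel ¬ of 0 = 1 (operand is 0)
¬¬((¬b ∨ b) → ¬b): Gödel ¬ of 1 = 0 (operand ≠ 0)
¬a: Gödel ¬ of 0.23 = 0 (operand ≠ 0)
(b ∧ ¬a) = min(0.51, 0) = 0
(¬¬((¬b ∨ b) → ¬b) → (b ∧ ¬a)): 0 ≤ 0, so result = 1
((b → b) → (¬¬((¬b ∨ b) → ¬b) → (b ∧ ¬a))): 1 ≤ 1, so result = 1
(¬b ∧ ((b → b) → (¬¬((¬b ∨ b) → ¬b) → (b ∧ ¬a)))) = min(0, 1) = 0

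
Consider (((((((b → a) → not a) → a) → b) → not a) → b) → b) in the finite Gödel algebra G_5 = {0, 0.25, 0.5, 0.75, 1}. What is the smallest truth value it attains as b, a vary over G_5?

0.25

The minimum is attained at b = 0.25, a = 0.25:
  (b → a): 0.25 ≤ 0.25, so result = 1
  not a: Gödel ¬ of 0.25 = 0 (operand ≠ 0)
  ((b → a) → not a): 1 > 0, so result = 0
  (((b → a) → not a) → a): 0 ≤ 0.25, so result = 1
  ((((b → a) → not a) → a) → b): 1 > 0.25, so result = 0.25
  not a: Gödel ¬ of 0.25 = 0 (operand ≠ 0)
  (((((b → a) → not a) → a) → b) → not a): 0.25 > 0, so result = 0
  ((((((b → a) → not a) → a) → b) → not a) → b): 0 ≤ 0.25, so result = 1
  (((((((b → a) → not a) → a) → b) → not a) → b) → b): 1 > 0.25, so result = 0.25
Checking all 25 assignments confirms none give a value below 0.25.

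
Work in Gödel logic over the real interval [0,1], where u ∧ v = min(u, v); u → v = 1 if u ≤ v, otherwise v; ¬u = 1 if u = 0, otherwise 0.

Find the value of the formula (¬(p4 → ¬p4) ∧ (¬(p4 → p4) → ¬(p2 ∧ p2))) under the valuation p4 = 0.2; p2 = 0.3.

1.00

¬p4: Gödel ¬ of 0.2 = 0 (operand ≠ 0)
(p4 → ¬p4): 0.2 > 0, so result = 0
¬(p4 → ¬p4): Gödel ¬ of 0 = 1 (operand is 0)
(p4 → p4): 0.2 ≤ 0.2, so result = 1
¬(p4 → p4): Gödel ¬ of 1 = 0 (operand ≠ 0)
(p2 ∧ p2) = min(0.3, 0.3) = 0.3
¬(p2 ∧ p2): Gödel ¬ of 0.3 = 0 (operand ≠ 0)
(¬(p4 → p4) → ¬(p2 ∧ p2)): 0 ≤ 0, so result = 1
(¬(p4 → ¬p4) ∧ (¬(p4 → p4) → ¬(p2 ∧ p2))) = min(1, 1) = 1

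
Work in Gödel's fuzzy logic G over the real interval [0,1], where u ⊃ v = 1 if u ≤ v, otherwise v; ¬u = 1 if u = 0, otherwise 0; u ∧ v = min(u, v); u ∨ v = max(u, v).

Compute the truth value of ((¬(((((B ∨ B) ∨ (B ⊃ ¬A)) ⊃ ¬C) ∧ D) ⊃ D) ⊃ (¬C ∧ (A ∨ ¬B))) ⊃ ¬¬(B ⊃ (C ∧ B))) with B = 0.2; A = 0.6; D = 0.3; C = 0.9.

1.00

(B ∨ B) = max(0.2, 0.2) = 0.2
¬A: Gödel ¬ of 0.6 = 0 (operand ≠ 0)
(B ⊃ ¬A): 0.2 > 0, so result = 0
((B ∨ B) ∨ (B ⊃ ¬A)) = max(0.2, 0) = 0.2
¬C: Gödel ¬ of 0.9 = 0 (operand ≠ 0)
(((B ∨ B) ∨ (B ⊃ ¬A)) ⊃ ¬C): 0.2 > 0, so result = 0
((((B ∨ B) ∨ (B ⊃ ¬A)) ⊃ ¬C) ∧ D) = min(0, 0.3) = 0
(((((B ∨ B) ∨ (B ⊃ ¬A)) ⊃ ¬C) ∧ D) ⊃ D): 0 ≤ 0.3, so result = 1
¬(((((B ∨ B) ∨ (B ⊃ ¬A)) ⊃ ¬C) ∧ D) ⊃ D): Gödel ¬ of 1 = 0 (operand ≠ 0)
¬C: Gödel ¬ of 0.9 = 0 (operand ≠ 0)
¬B: Gödel ¬ of 0.2 = 0 (operand ≠ 0)
(A ∨ ¬B) = max(0.6, 0) = 0.6
(¬C ∧ (A ∨ ¬B)) = min(0, 0.6) = 0
(¬(((((B ∨ B) ∨ (B ⊃ ¬A)) ⊃ ¬C) ∧ D) ⊃ D) ⊃ (¬C ∧ (A ∨ ¬B))): 0 ≤ 0, so result = 1
(C ∧ B) = min(0.9, 0.2) = 0.2
(B ⊃ (C ∧ B)): 0.2 ≤ 0.2, so result = 1
¬(B ⊃ (C ∧ B)): Gödel ¬ of 1 = 0 (operand ≠ 0)
¬¬(B ⊃ (C ∧ B)): Gödel ¬ of 0 = 1 (operand is 0)
((¬(((((B ∨ B) ∨ (B ⊃ ¬A)) ⊃ ¬C) ∧ D) ⊃ D) ⊃ (¬C ∧ (A ∨ ¬B))) ⊃ ¬¬(B ⊃ (C ∧ B))): 1 ≤ 1, so result = 1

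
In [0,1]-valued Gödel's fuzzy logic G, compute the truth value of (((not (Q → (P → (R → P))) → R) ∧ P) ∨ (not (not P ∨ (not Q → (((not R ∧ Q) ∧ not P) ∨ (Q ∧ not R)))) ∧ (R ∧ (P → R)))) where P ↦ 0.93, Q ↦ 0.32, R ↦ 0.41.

0.93

(R → P): 0.41 ≤ 0.93, so result = 1
(P → (R → P)): 0.93 ≤ 1, so result = 1
(Q → (P → (R → P))): 0.32 ≤ 1, so result = 1
not (Q → (P → (R → P))): Gödel ¬ of 1 = 0 (operand ≠ 0)
(not (Q → (P → (R → P))) → R): 0 ≤ 0.41, so result = 1
((not (Q → (P → (R → P))) → R) ∧ P) = min(1, 0.93) = 0.93
not P: Gödel ¬ of 0.93 = 0 (operand ≠ 0)
not Q: Gödel ¬ of 0.32 = 0 (operand ≠ 0)
not R: Gödel ¬ of 0.41 = 0 (operand ≠ 0)
(not R ∧ Q) = min(0, 0.32) = 0
not P: Gödel ¬ of 0.93 = 0 (operand ≠ 0)
((not R ∧ Q) ∧ not P) = min(0, 0) = 0
not R: Gödel ¬ of 0.41 = 0 (operand ≠ 0)
(Q ∧ not R) = min(0.32, 0) = 0
(((not R ∧ Q) ∧ not P) ∨ (Q ∧ not R)) = max(0, 0) = 0
(not Q → (((not R ∧ Q) ∧ not P) ∨ (Q ∧ not R))): 0 ≤ 0, so result = 1
(not P ∨ (not Q → (((not R ∧ Q) ∧ not P) ∨ (Q ∧ not R)))) = max(0, 1) = 1
not (not P ∨ (not Q → (((not R ∧ Q) ∧ not P) ∨ (Q ∧ not R)))): Gödel ¬ of 1 = 0 (operand ≠ 0)
(P → R): 0.93 > 0.41, so result = 0.41
(R ∧ (P → R)) = min(0.41, 0.41) = 0.41
(not (not P ∨ (not Q → (((not R ∧ Q) ∧ not P) ∨ (Q ∧ not R)))) ∧ (R ∧ (P → R))) = min(0, 0.41) = 0
(((not (Q → (P → (R → P))) → R) ∧ P) ∨ (not (not P ∨ (not Q → (((not R ∧ Q) ∧ not P) ∨ (Q ∧ not R)))) ∧ (R ∧ (P → R)))) = max(0.93, 0) = 0.93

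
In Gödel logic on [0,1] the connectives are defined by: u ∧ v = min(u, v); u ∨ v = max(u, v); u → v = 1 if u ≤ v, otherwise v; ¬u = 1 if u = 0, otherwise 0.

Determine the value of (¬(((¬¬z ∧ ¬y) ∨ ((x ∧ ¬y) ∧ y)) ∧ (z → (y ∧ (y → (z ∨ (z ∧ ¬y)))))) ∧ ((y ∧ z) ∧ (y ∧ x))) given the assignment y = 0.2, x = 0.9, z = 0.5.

¬z: Gödel ¬ of 0.5 = 0 (operand ≠ 0)
¬¬z: Gödel ¬ of 0 = 1 (operand is 0)
¬y: Gödel ¬ of 0.2 = 0 (operand ≠ 0)
(¬¬z ∧ ¬y) = min(1, 0) = 0
¬y: Gödel ¬ of 0.2 = 0 (operand ≠ 0)
(x ∧ ¬y) = min(0.9, 0) = 0
((x ∧ ¬y) ∧ y) = min(0, 0.2) = 0
((¬¬z ∧ ¬y) ∨ ((x ∧ ¬y) ∧ y)) = max(0, 0) = 0
¬y: Gödel ¬ of 0.2 = 0 (operand ≠ 0)
(z ∧ ¬y) = min(0.5, 0) = 0
(z ∨ (z ∧ ¬y)) = max(0.5, 0) = 0.5
(y → (z ∨ (z ∧ ¬y))): 0.2 ≤ 0.5, so result = 1
(y ∧ (y → (z ∨ (z ∧ ¬y)))) = min(0.2, 1) = 0.2
(z → (y ∧ (y → (z ∨ (z ∧ ¬y))))): 0.5 > 0.2, so result = 0.2
(((¬¬z ∧ ¬y) ∨ ((x ∧ ¬y) ∧ y)) ∧ (z → (y ∧ (y → (z ∨ (z ∧ ¬y)))))) = min(0, 0.2) = 0
¬(((¬¬z ∧ ¬y) ∨ ((x ∧ ¬y) ∧ y)) ∧ (z → (y ∧ (y → (z ∨ (z ∧ ¬y)))))): Gödel ¬ of 0 = 1 (operand is 0)
(y ∧ z) = min(0.2, 0.5) = 0.2
(y ∧ x) = min(0.2, 0.9) = 0.2
((y ∧ z) ∧ (y ∧ x)) = min(0.2, 0.2) = 0.2
(¬(((¬¬z ∧ ¬y) ∨ ((x ∧ ¬y) ∧ y)) ∧ (z → (y ∧ (y → (z ∨ (z ∧ ¬y)))))) ∧ ((y ∧ z) ∧ (y ∧ x))) = min(1, 0.2) = 0.2

0.20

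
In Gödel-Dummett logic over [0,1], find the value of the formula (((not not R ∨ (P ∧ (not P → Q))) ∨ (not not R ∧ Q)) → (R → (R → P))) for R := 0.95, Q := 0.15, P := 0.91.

0.91

not R: Gödel ¬ of 0.95 = 0 (operand ≠ 0)
not not R: Gödel ¬ of 0 = 1 (operand is 0)
not P: Gödel ¬ of 0.91 = 0 (operand ≠ 0)
(not P → Q): 0 ≤ 0.15, so result = 1
(P ∧ (not P → Q)) = min(0.91, 1) = 0.91
(not not R ∨ (P ∧ (not P → Q))) = max(1, 0.91) = 1
not R: Gödel ¬ of 0.95 = 0 (operand ≠ 0)
not not R: Gödel ¬ of 0 = 1 (operand is 0)
(not not R ∧ Q) = min(1, 0.15) = 0.15
((not not R ∨ (P ∧ (not P → Q))) ∨ (not not R ∧ Q)) = max(1, 0.15) = 1
(R → P): 0.95 > 0.91, so result = 0.91
(R → (R → P)): 0.95 > 0.91, so result = 0.91
(((not not R ∨ (P ∧ (not P → Q))) ∨ (not not R ∧ Q)) → (R → (R → P))): 1 > 0.91, so result = 0.91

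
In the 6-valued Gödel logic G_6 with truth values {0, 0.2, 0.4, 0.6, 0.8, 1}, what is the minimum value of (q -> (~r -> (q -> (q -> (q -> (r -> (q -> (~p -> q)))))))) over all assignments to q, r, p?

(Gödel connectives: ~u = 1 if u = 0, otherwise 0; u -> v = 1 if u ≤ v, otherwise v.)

Every assignment gives 1. For instance at q = 0, r = 0, p = 0:
  ~r: Gödel ¬ of 0 = 1 (operand is 0)
  ~p: Gödel ¬ of 0 = 1 (operand is 0)
  (~p -> q): 1 > 0, so result = 0
  (q -> (~p -> q)): 0 ≤ 0, so result = 1
  (r -> (q -> (~p -> q))): 0 ≤ 1, so result = 1
  (q -> (r -> (q -> (~p -> q)))): 0 ≤ 1, so result = 1
  (q -> (q -> (r -> (q -> (~p -> q))))): 0 ≤ 1, so result = 1
  (q -> (q -> (q -> (r -> (q -> (~p -> q)))))): 0 ≤ 1, so result = 1
  (~r -> (q -> (q -> (q -> (r -> (q -> (~p -> q))))))): 1 ≤ 1, so result = 1
  (q -> (~r -> (q -> (q -> (q -> (r -> (q -> (~p -> q)))))))): 0 ≤ 1, so result = 1
All 216 assignments give value 1 — the formula is a G_6-tautology.

1.00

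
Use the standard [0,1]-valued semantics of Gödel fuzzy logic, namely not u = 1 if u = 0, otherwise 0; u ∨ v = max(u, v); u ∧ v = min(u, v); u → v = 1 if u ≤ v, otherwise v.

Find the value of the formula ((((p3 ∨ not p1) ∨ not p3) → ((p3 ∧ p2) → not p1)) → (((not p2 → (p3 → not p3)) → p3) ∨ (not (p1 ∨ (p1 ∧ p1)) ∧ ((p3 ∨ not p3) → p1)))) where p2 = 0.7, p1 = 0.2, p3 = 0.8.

not p1: Gödel ¬ of 0.2 = 0 (operand ≠ 0)
(p3 ∨ not p1) = max(0.8, 0) = 0.8
not p3: Gödel ¬ of 0.8 = 0 (operand ≠ 0)
((p3 ∨ not p1) ∨ not p3) = max(0.8, 0) = 0.8
(p3 ∧ p2) = min(0.8, 0.7) = 0.7
not p1: Gödel ¬ of 0.2 = 0 (operand ≠ 0)
((p3 ∧ p2) → not p1): 0.7 > 0, so result = 0
(((p3 ∨ not p1) ∨ not p3) → ((p3 ∧ p2) → not p1)): 0.8 > 0, so result = 0
not p2: Gödel ¬ of 0.7 = 0 (operand ≠ 0)
not p3: Gödel ¬ of 0.8 = 0 (operand ≠ 0)
(p3 → not p3): 0.8 > 0, so result = 0
(not p2 → (p3 → not p3)): 0 ≤ 0, so result = 1
((not p2 → (p3 → not p3)) → p3): 1 > 0.8, so result = 0.8
(p1 ∧ p1) = min(0.2, 0.2) = 0.2
(p1 ∨ (p1 ∧ p1)) = max(0.2, 0.2) = 0.2
not (p1 ∨ (p1 ∧ p1)): Gödel ¬ of 0.2 = 0 (operand ≠ 0)
not p3: Gödel ¬ of 0.8 = 0 (operand ≠ 0)
(p3 ∨ not p3) = max(0.8, 0) = 0.8
((p3 ∨ not p3) → p1): 0.8 > 0.2, so result = 0.2
(not (p1 ∨ (p1 ∧ p1)) ∧ ((p3 ∨ not p3) → p1)) = min(0, 0.2) = 0
(((not p2 → (p3 → not p3)) → p3) ∨ (not (p1 ∨ (p1 ∧ p1)) ∧ ((p3 ∨ not p3) → p1))) = max(0.8, 0) = 0.8
((((p3 ∨ not p1) ∨ not p3) → ((p3 ∧ p2) → not p1)) → (((not p2 → (p3 → not p3)) → p3) ∨ (not (p1 ∨ (p1 ∧ p1)) ∧ ((p3 ∨ not p3) → p1)))): 0 ≤ 0.8, so result = 1

1.00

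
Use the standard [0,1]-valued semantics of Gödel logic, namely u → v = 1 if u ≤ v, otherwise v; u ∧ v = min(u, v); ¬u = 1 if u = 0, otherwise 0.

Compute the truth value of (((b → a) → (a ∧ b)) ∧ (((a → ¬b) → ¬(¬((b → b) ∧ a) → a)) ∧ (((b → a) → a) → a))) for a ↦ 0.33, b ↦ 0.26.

0.26

(b → a): 0.26 ≤ 0.33, so result = 1
(a ∧ b) = min(0.33, 0.26) = 0.26
((b → a) → (a ∧ b)): 1 > 0.26, so result = 0.26
¬b: Gödel ¬ of 0.26 = 0 (operand ≠ 0)
(a → ¬b): 0.33 > 0, so result = 0
(b → b): 0.26 ≤ 0.26, so result = 1
((b → b) ∧ a) = min(1, 0.33) = 0.33
¬((b → b) ∧ a): Gödel ¬ of 0.33 = 0 (operand ≠ 0)
(¬((b → b) ∧ a) → a): 0 ≤ 0.33, so result = 1
¬(¬((b → b) ∧ a) → a): Gödel ¬ of 1 = 0 (operand ≠ 0)
((a → ¬b) → ¬(¬((b → b) ∧ a) → a)): 0 ≤ 0, so result = 1
(b → a): 0.26 ≤ 0.33, so result = 1
((b → a) → a): 1 > 0.33, so result = 0.33
(((b → a) → a) → a): 0.33 ≤ 0.33, so result = 1
(((a → ¬b) → ¬(¬((b → b) ∧ a) → a)) ∧ (((b → a) → a) → a)) = min(1, 1) = 1
(((b → a) → (a ∧ b)) ∧ (((a → ¬b) → ¬(¬((b → b) ∧ a) → a)) ∧ (((b → a) → a) → a))) = min(0.26, 1) = 0.26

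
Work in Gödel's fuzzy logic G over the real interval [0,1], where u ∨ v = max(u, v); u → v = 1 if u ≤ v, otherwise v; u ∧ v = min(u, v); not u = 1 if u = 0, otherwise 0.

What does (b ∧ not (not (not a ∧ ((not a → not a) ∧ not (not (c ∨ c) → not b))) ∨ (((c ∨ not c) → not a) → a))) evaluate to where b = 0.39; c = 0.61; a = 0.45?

not a: Gödel ¬ of 0.45 = 0 (operand ≠ 0)
not a: Gödel ¬ of 0.45 = 0 (operand ≠ 0)
not a: Gödel ¬ of 0.45 = 0 (operand ≠ 0)
(not a → not a): 0 ≤ 0, so result = 1
(c ∨ c) = max(0.61, 0.61) = 0.61
not (c ∨ c): Gödel ¬ of 0.61 = 0 (operand ≠ 0)
not b: Gödel ¬ of 0.39 = 0 (operand ≠ 0)
(not (c ∨ c) → not b): 0 ≤ 0, so result = 1
not (not (c ∨ c) → not b): Gödel ¬ of 1 = 0 (operand ≠ 0)
((not a → not a) ∧ not (not (c ∨ c) → not b)) = min(1, 0) = 0
(not a ∧ ((not a → not a) ∧ not (not (c ∨ c) → not b))) = min(0, 0) = 0
not (not a ∧ ((not a → not a) ∧ not (not (c ∨ c) → not b))): Gödel ¬ of 0 = 1 (operand is 0)
not c: Gödel ¬ of 0.61 = 0 (operand ≠ 0)
(c ∨ not c) = max(0.61, 0) = 0.61
not a: Gödel ¬ of 0.45 = 0 (operand ≠ 0)
((c ∨ not c) → not a): 0.61 > 0, so result = 0
(((c ∨ not c) → not a) → a): 0 ≤ 0.45, so result = 1
(not (not a ∧ ((not a → not a) ∧ not (not (c ∨ c) → not b))) ∨ (((c ∨ not c) → not a) → a)) = max(1, 1) = 1
not (not (not a ∧ ((not a → not a) ∧ not (not (c ∨ c) → not b))) ∨ (((c ∨ not c) → not a) → a)): Gödel ¬ of 1 = 0 (operand ≠ 0)
(b ∧ not (not (not a ∧ ((not a → not a) ∧ not (not (c ∨ c) → not b))) ∨ (((c ∨ not c) → not a) → a))) = min(0.39, 0) = 0

0.00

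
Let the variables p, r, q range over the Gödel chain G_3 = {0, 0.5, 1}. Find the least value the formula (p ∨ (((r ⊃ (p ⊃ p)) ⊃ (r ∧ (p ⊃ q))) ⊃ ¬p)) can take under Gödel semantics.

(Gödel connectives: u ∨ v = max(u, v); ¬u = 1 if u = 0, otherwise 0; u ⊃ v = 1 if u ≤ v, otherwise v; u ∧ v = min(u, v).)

The minimum is attained at p = 0.5, r = 0.5, q = 0.5:
  (p ⊃ p): 0.5 ≤ 0.5, so result = 1
  (r ⊃ (p ⊃ p)): 0.5 ≤ 1, so result = 1
  (p ⊃ q): 0.5 ≤ 0.5, so result = 1
  (r ∧ (p ⊃ q)) = min(0.5, 1) = 0.5
  ((r ⊃ (p ⊃ p)) ⊃ (r ∧ (p ⊃ q))): 1 > 0.5, so result = 0.5
  ¬p: Gödel ¬ of 0.5 = 0 (operand ≠ 0)
  (((r ⊃ (p ⊃ p)) ⊃ (r ∧ (p ⊃ q))) ⊃ ¬p): 0.5 > 0, so result = 0
  (p ∨ (((r ⊃ (p ⊃ p)) ⊃ (r ∧ (p ⊃ q))) ⊃ ¬p)) = max(0.5, 0) = 0.5
Checking all 27 assignments confirms none give a value below 0.50.

0.50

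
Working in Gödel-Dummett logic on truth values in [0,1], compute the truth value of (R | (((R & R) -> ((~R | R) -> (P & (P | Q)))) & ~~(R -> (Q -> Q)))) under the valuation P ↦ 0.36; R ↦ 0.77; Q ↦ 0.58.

0.77

(R & R) = min(0.77, 0.77) = 0.77
~R: Gödel ¬ of 0.77 = 0 (operand ≠ 0)
(~R | R) = max(0, 0.77) = 0.77
(P | Q) = max(0.36, 0.58) = 0.58
(P & (P | Q)) = min(0.36, 0.58) = 0.36
((~R | R) -> (P & (P | Q))): 0.77 > 0.36, so result = 0.36
((R & R) -> ((~R | R) -> (P & (P | Q)))): 0.77 > 0.36, so result = 0.36
(Q -> Q): 0.58 ≤ 0.58, so result = 1
(R -> (Q -> Q)): 0.77 ≤ 1, so result = 1
~(R -> (Q -> Q)): Gödel ¬ of 1 = 0 (operand ≠ 0)
~~(R -> (Q -> Q)): Gödel ¬ of 0 = 1 (operand is 0)
(((R & R) -> ((~R | R) -> (P & (P | Q)))) & ~~(R -> (Q -> Q))) = min(0.36, 1) = 0.36
(R | (((R & R) -> ((~R | R) -> (P & (P | Q)))) & ~~(R -> (Q -> Q)))) = max(0.77, 0.36) = 0.77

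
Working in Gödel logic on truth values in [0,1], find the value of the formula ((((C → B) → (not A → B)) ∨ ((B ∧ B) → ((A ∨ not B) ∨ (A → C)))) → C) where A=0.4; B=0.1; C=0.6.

(C → B): 0.6 > 0.1, so result = 0.1
not A: Gödel ¬ of 0.4 = 0 (operand ≠ 0)
(not A → B): 0 ≤ 0.1, so result = 1
((C → B) → (not A → B)): 0.1 ≤ 1, so result = 1
(B ∧ B) = min(0.1, 0.1) = 0.1
not B: Gödel ¬ of 0.1 = 0 (operand ≠ 0)
(A ∨ not B) = max(0.4, 0) = 0.4
(A → C): 0.4 ≤ 0.6, so result = 1
((A ∨ not B) ∨ (A → C)) = max(0.4, 1) = 1
((B ∧ B) → ((A ∨ not B) ∨ (A → C))): 0.1 ≤ 1, so result = 1
(((C → B) → (not A → B)) ∨ ((B ∧ B) → ((A ∨ not B) ∨ (A → C)))) = max(1, 1) = 1
((((C → B) → (not A → B)) ∨ ((B ∧ B) → ((A ∨ not B) ∨ (A → C)))) → C): 1 > 0.6, so result = 0.6

0.60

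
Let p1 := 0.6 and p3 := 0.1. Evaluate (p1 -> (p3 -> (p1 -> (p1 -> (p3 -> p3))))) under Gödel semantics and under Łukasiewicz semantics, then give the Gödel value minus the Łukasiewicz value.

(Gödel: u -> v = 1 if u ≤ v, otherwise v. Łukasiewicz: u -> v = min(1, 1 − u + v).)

Gödel evaluation:
  (p3 -> p3): 0.1 ≤ 0.1, so result = 1
  (p1 -> (p3 -> p3)): 0.6 ≤ 1, so result = 1
  (p1 -> (p1 -> (p3 -> p3))): 0.6 ≤ 1, so result = 1
  (p3 -> (p1 -> (p1 -> (p3 -> p3)))): 0.1 ≤ 1, so result = 1
  (p1 -> (p3 -> (p1 -> (p1 -> (p3 -> p3))))): 0.6 ≤ 1, so result = 1
  Gödel value = 1
Łukasiewicz evaluation:
  (p3 -> p3): min(1, 1 − 0.1 + 0.1) = 1
  (p1 -> (p3 -> p3)): min(1, 1 − 0.6 + 1) = 1
  (p1 -> (p1 -> (p3 -> p3))): min(1, 1 − 0.6 + 1) = 1
  (p3 -> (p1 -> (p1 -> (p3 -> p3)))): min(1, 1 − 0.1 + 1) = 1
  (p1 -> (p3 -> (p1 -> (p1 -> (p3 -> p3))))): min(1, 1 − 0.6 + 1) = 1
  Łukasiewicz value = 1
Difference: 1 − 1 = 0.00

0.00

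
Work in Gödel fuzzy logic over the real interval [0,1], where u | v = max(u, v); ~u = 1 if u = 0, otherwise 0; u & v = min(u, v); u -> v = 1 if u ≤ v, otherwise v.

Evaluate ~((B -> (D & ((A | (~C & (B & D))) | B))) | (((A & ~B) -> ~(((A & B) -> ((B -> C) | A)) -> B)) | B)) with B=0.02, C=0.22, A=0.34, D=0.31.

~C: Gödel ¬ of 0.22 = 0 (operand ≠ 0)
(B & D) = min(0.02, 0.31) = 0.02
(~C & (B & D)) = min(0, 0.02) = 0
(A | (~C & (B & D))) = max(0.34, 0) = 0.34
((A | (~C & (B & D))) | B) = max(0.34, 0.02) = 0.34
(D & ((A | (~C & (B & D))) | B)) = min(0.31, 0.34) = 0.31
(B -> (D & ((A | (~C & (B & D))) | B))): 0.02 ≤ 0.31, so result = 1
~B: Gödel ¬ of 0.02 = 0 (operand ≠ 0)
(A & ~B) = min(0.34, 0) = 0
(A & B) = min(0.34, 0.02) = 0.02
(B -> C): 0.02 ≤ 0.22, so result = 1
((B -> C) | A) = max(1, 0.34) = 1
((A & B) -> ((B -> C) | A)): 0.02 ≤ 1, so result = 1
(((A & B) -> ((B -> C) | A)) -> B): 1 > 0.02, so result = 0.02
~(((A & B) -> ((B -> C) | A)) -> B): Gödel ¬ of 0.02 = 0 (operand ≠ 0)
((A & ~B) -> ~(((A & B) -> ((B -> C) | A)) -> B)): 0 ≤ 0, so result = 1
(((A & ~B) -> ~(((A & B) -> ((B -> C) | A)) -> B)) | B) = max(1, 0.02) = 1
((B -> (D & ((A | (~C & (B & D))) | B))) | (((A & ~B) -> ~(((A & B) -> ((B -> C) | A)) -> B)) | B)) = max(1, 1) = 1
~((B -> (D & ((A | (~C & (B & D))) | B))) | (((A & ~B) -> ~(((A & B) -> ((B -> C) | A)) -> B)) | B)): Gödel ¬ of 1 = 0 (operand ≠ 0)

0.00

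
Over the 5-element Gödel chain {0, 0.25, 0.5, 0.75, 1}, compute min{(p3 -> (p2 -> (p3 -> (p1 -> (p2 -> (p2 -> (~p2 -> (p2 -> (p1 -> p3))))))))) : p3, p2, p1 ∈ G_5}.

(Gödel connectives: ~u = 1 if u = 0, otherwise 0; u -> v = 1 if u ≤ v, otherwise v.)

Every assignment gives 1. For instance at p3 = 0, p2 = 0, p1 = 0:
  ~p2: Gödel ¬ of 0 = 1 (operand is 0)
  (p1 -> p3): 0 ≤ 0, so result = 1
  (p2 -> (p1 -> p3)): 0 ≤ 1, so result = 1
  (~p2 -> (p2 -> (p1 -> p3))): 1 ≤ 1, so result = 1
  (p2 -> (~p2 -> (p2 -> (p1 -> p3)))): 0 ≤ 1, so result = 1
  (p2 -> (p2 -> (~p2 -> (p2 -> (p1 -> p3))))): 0 ≤ 1, so result = 1
  (p1 -> (p2 -> (p2 -> (~p2 -> (p2 -> (p1 -> p3)))))): 0 ≤ 1, so result = 1
  (p3 -> (p1 -> (p2 -> (p2 -> (~p2 -> (p2 -> (p1 -> p3))))))): 0 ≤ 1, so result = 1
  (p2 -> (p3 -> (p1 -> (p2 -> (p2 -> (~p2 -> (p2 -> (p1 -> p3)))))))): 0 ≤ 1, so result = 1
  (p3 -> (p2 -> (p3 -> (p1 -> (p2 -> (p2 -> (~p2 -> (p2 -> (p1 -> p3))))))))): 0 ≤ 1, so result = 1
All 125 assignments give value 1 — the formula is a G_5-tautology.

1.00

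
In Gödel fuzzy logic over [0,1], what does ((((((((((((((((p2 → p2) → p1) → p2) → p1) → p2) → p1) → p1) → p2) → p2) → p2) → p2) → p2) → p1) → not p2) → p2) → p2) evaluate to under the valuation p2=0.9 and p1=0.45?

(p2 → p2): 0.9 ≤ 0.9, so result = 1
((p2 → p2) → p1): 1 > 0.45, so result = 0.45
(((p2 → p2) → p1) → p2): 0.45 ≤ 0.9, so result = 1
((((p2 → p2) → p1) → p2) → p1): 1 > 0.45, so result = 0.45
(((((p2 → p2) → p1) → p2) → p1) → p2): 0.45 ≤ 0.9, so result = 1
((((((p2 → p2) → p1) → p2) → p1) → p2) → p1): 1 > 0.45, so result = 0.45
(((((((p2 → p2) → p1) → p2) → p1) → p2) → p1) → p1): 0.45 ≤ 0.45, so result = 1
((((((((p2 → p2) → p1) → p2) → p1) → p2) → p1) → p1) → p2): 1 > 0.9, so result = 0.9
(((((((((p2 → p2) → p1) → p2) → p1) → p2) → p1) → p1) → p2) → p2): 0.9 ≤ 0.9, so result = 1
((((((((((p2 → p2) → p1) → p2) → p1) → p2) → p1) → p1) → p2) → p2) → p2): 1 > 0.9, so result = 0.9
(((((((((((p2 → p2) → p1) → p2) → p1) → p2) → p1) → p1) → p2) → p2) → p2) → p2): 0.9 ≤ 0.9, so result = 1
((((((((((((p2 → p2) → p1) → p2) → p1) → p2) → p1) → p1) → p2) → p2) → p2) → p2) → p2): 1 > 0.9, so result = 0.9
(((((((((((((p2 → p2) → p1) → p2) → p1) → p2) → p1) → p1) → p2) → p2) → p2) → p2) → p2) → p1): 0.9 > 0.45, so result = 0.45
not p2: Gödel ¬ of 0.9 = 0 (operand ≠ 0)
((((((((((((((p2 → p2) → p1) → p2) → p1) → p2) → p1) → p1) → p2) → p2) → p2) → p2) → p2) → p1) → not p2): 0.45 > 0, so result = 0
(((((((((((((((p2 → p2) → p1) → p2) → p1) → p2) → p1) → p1) → p2) → p2) → p2) → p2) → p2) → p1) → not p2) → p2): 0 ≤ 0.9, so result = 1
((((((((((((((((p2 → p2) → p1) → p2) → p1) → p2) → p1) → p1) → p2) → p2) → p2) → p2) → p2) → p1) → not p2) → p2) → p2): 1 > 0.9, so result = 0.9

0.90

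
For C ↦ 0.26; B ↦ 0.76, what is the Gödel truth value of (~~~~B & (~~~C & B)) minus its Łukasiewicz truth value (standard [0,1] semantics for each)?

-0.74

Gödel evaluation:
  ~B: Gödel ¬ of 0.76 = 0 (operand ≠ 0)
  ~~B: Gödel ¬ of 0 = 1 (operand is 0)
  ~~~B: Gödel ¬ of 1 = 0 (operand ≠ 0)
  ~~~~B: Gödel ¬ of 0 = 1 (operand is 0)
  ~C: Gödel ¬ of 0.26 = 0 (operand ≠ 0)
  ~~C: Gödel ¬ of 0 = 1 (operand is 0)
  ~~~C: Gödel ¬ of 1 = 0 (operand ≠ 0)
  (~~~C & B) = min(0, 0.76) = 0
  (~~~~B & (~~~C & B)) = min(1, 0) = 0
  Gödel value = 0
Łukasiewicz evaluation:
  ~B: Łukasiewicz ¬ gives 1 − 0.76 = 0.24
  ~~B: Łukasiewicz ¬ gives 1 − 0.24 = 0.76
  ~~~B: Łukasiewicz ¬ gives 1 − 0.76 = 0.24
  ~~~~B: Łukasiewicz ¬ gives 1 − 0.24 = 0.76
  ~C: Łukasiewicz ¬ gives 1 − 0.26 = 0.74
  ~~C: Łukasiewicz ¬ gives 1 − 0.74 = 0.26
  ~~~C: Łukasiewicz ¬ gives 1 − 0.26 = 0.74
  (~~~C & B) = min(0.74, 0.76) = 0.74
  (~~~~B & (~~~C & B)) = min(0.76, 0.74) = 0.74
  Łukasiewicz value = 0.74
Difference: 0 − 0.74 = -0.74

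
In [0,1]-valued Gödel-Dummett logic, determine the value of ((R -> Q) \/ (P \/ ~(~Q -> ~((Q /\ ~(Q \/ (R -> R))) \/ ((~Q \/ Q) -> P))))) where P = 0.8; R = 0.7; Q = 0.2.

(R -> Q): 0.7 > 0.2, so result = 0.2
~Q: Gödel ¬ of 0.2 = 0 (operand ≠ 0)
(R -> R): 0.7 ≤ 0.7, so result = 1
(Q \/ (R -> R)) = max(0.2, 1) = 1
~(Q \/ (R -> R)): Gödel ¬ of 1 = 0 (operand ≠ 0)
(Q /\ ~(Q \/ (R -> R))) = min(0.2, 0) = 0
~Q: Gödel ¬ of 0.2 = 0 (operand ≠ 0)
(~Q \/ Q) = max(0, 0.2) = 0.2
((~Q \/ Q) -> P): 0.2 ≤ 0.8, so result = 1
((Q /\ ~(Q \/ (R -> R))) \/ ((~Q \/ Q) -> P)) = max(0, 1) = 1
~((Q /\ ~(Q \/ (R -> R))) \/ ((~Q \/ Q) -> P)): Gödel ¬ of 1 = 0 (operand ≠ 0)
(~Q -> ~((Q /\ ~(Q \/ (R -> R))) \/ ((~Q \/ Q) -> P))): 0 ≤ 0, so result = 1
~(~Q -> ~((Q /\ ~(Q \/ (R -> R))) \/ ((~Q \/ Q) -> P))): Gödel ¬ of 1 = 0 (operand ≠ 0)
(P \/ ~(~Q -> ~((Q /\ ~(Q \/ (R -> R))) \/ ((~Q \/ Q) -> P)))) = max(0.8, 0) = 0.8
((R -> Q) \/ (P \/ ~(~Q -> ~((Q /\ ~(Q \/ (R -> R))) \/ ((~Q \/ Q) -> P))))) = max(0.2, 0.8) = 0.8

0.80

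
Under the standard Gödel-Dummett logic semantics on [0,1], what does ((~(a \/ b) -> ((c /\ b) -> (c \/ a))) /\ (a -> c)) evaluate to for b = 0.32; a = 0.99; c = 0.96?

(a \/ b) = max(0.99, 0.32) = 0.99
~(a \/ b): Gödel ¬ of 0.99 = 0 (operand ≠ 0)
(c /\ b) = min(0.96, 0.32) = 0.32
(c \/ a) = max(0.96, 0.99) = 0.99
((c /\ b) -> (c \/ a)): 0.32 ≤ 0.99, so result = 1
(~(a \/ b) -> ((c /\ b) -> (c \/ a))): 0 ≤ 1, so result = 1
(a -> c): 0.99 > 0.96, so result = 0.96
((~(a \/ b) -> ((c /\ b) -> (c \/ a))) /\ (a -> c)) = min(1, 0.96) = 0.96

0.96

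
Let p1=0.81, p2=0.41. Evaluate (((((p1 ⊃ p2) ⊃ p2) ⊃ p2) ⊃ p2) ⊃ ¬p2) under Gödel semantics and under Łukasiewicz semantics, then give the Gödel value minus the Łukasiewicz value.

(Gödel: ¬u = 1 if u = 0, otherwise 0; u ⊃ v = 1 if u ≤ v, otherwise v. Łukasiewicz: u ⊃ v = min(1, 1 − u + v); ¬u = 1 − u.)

-0.78

Gödel evaluation:
  (p1 ⊃ p2): 0.81 > 0.41, so result = 0.41
  ((p1 ⊃ p2) ⊃ p2): 0.41 ≤ 0.41, so result = 1
  (((p1 ⊃ p2) ⊃ p2) ⊃ p2): 1 > 0.41, so result = 0.41
  ((((p1 ⊃ p2) ⊃ p2) ⊃ p2) ⊃ p2): 0.41 ≤ 0.41, so result = 1
  ¬p2: Gödel ¬ of 0.41 = 0 (operand ≠ 0)
  (((((p1 ⊃ p2) ⊃ p2) ⊃ p2) ⊃ p2) ⊃ ¬p2): 1 > 0, so result = 0
  Gödel value = 0
Łukasiewicz evaluation:
  (p1 ⊃ p2): min(1, 1 − 0.81 + 0.41) = 0.6
  ((p1 ⊃ p2) ⊃ p2): min(1, 1 − 0.6 + 0.41) = 0.81
  (((p1 ⊃ p2) ⊃ p2) ⊃ p2): min(1, 1 − 0.81 + 0.41) = 0.6
  ((((p1 ⊃ p2) ⊃ p2) ⊃ p2) ⊃ p2): min(1, 1 − 0.6 + 0.41) = 0.81
  ¬p2: Łukasiewicz ¬ gives 1 − 0.41 = 0.59
  (((((p1 ⊃ p2) ⊃ p2) ⊃ p2) ⊃ p2) ⊃ ¬p2): min(1, 1 − 0.81 + 0.59) = 0.78
  Łukasiewicz value = 0.78
Difference: 0 − 0.78 = -0.78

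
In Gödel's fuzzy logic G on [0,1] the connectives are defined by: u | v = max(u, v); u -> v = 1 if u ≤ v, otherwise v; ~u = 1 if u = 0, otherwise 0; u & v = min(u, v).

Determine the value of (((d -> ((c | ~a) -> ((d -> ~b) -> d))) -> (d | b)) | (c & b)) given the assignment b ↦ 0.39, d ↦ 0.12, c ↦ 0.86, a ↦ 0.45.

~a: Gödel ¬ of 0.45 = 0 (operand ≠ 0)
(c | ~a) = max(0.86, 0) = 0.86
~b: Gödel ¬ of 0.39 = 0 (operand ≠ 0)
(d -> ~b): 0.12 > 0, so result = 0
((d -> ~b) -> d): 0 ≤ 0.12, so result = 1
((c | ~a) -> ((d -> ~b) -> d)): 0.86 ≤ 1, so result = 1
(d -> ((c | ~a) -> ((d -> ~b) -> d))): 0.12 ≤ 1, so result = 1
(d | b) = max(0.12, 0.39) = 0.39
((d -> ((c | ~a) -> ((d -> ~b) -> d))) -> (d | b)): 1 > 0.39, so result = 0.39
(c & b) = min(0.86, 0.39) = 0.39
(((d -> ((c | ~a) -> ((d -> ~b) -> d))) -> (d | b)) | (c & b)) = max(0.39, 0.39) = 0.39

0.39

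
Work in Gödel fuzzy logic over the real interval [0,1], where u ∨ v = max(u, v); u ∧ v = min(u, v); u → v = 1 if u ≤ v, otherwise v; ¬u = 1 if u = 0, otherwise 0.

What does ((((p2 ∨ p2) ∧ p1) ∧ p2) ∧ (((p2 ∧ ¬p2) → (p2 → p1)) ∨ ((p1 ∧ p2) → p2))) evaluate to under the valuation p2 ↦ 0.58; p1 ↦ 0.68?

(p2 ∨ p2) = max(0.58, 0.58) = 0.58
((p2 ∨ p2) ∧ p1) = min(0.58, 0.68) = 0.58
(((p2 ∨ p2) ∧ p1) ∧ p2) = min(0.58, 0.58) = 0.58
¬p2: Gödel ¬ of 0.58 = 0 (operand ≠ 0)
(p2 ∧ ¬p2) = min(0.58, 0) = 0
(p2 → p1): 0.58 ≤ 0.68, so result = 1
((p2 ∧ ¬p2) → (p2 → p1)): 0 ≤ 1, so result = 1
(p1 ∧ p2) = min(0.68, 0.58) = 0.58
((p1 ∧ p2) → p2): 0.58 ≤ 0.58, so result = 1
(((p2 ∧ ¬p2) → (p2 → p1)) ∨ ((p1 ∧ p2) → p2)) = max(1, 1) = 1
((((p2 ∨ p2) ∧ p1) ∧ p2) ∧ (((p2 ∧ ¬p2) → (p2 → p1)) ∨ ((p1 ∧ p2) → p2))) = min(0.58, 1) = 0.58

0.58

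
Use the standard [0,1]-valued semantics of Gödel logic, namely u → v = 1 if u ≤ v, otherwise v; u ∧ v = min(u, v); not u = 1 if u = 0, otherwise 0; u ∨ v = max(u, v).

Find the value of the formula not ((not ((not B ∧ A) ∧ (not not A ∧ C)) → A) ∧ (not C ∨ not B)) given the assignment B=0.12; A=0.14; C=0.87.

not B: Gödel ¬ of 0.12 = 0 (operand ≠ 0)
(not B ∧ A) = min(0, 0.14) = 0
not A: Gödel ¬ of 0.14 = 0 (operand ≠ 0)
not not A: Gödel ¬ of 0 = 1 (operand is 0)
(not not A ∧ C) = min(1, 0.87) = 0.87
((not B ∧ A) ∧ (not not A ∧ C)) = min(0, 0.87) = 0
not ((not B ∧ A) ∧ (not not A ∧ C)): Gödel ¬ of 0 = 1 (operand is 0)
(not ((not B ∧ A) ∧ (not not A ∧ C)) → A): 1 > 0.14, so result = 0.14
not C: Gödel ¬ of 0.87 = 0 (operand ≠ 0)
not B: Gödel ¬ of 0.12 = 0 (operand ≠ 0)
(not C ∨ not B) = max(0, 0) = 0
((not ((not B ∧ A) ∧ (not not A ∧ C)) → A) ∧ (not C ∨ not B)) = min(0.14, 0) = 0
not ((not ((not B ∧ A) ∧ (not not A ∧ C)) → A) ∧ (not C ∨ not B)): Gödel ¬ of 0 = 1 (operand is 0)

1.00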